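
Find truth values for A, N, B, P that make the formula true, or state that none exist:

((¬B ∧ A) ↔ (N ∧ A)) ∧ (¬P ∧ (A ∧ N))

A = True, N = True, B = False, P = False

  (¬B ∧ A) ↔ (N ∧ A) = True
    ¬B ∧ A = True
      ¬B = True
    N ∧ A = True
  ¬P ∧ (A ∧ N) = True
    ¬P = True
    A ∧ N = True
Both conjuncts True, so the formula holds.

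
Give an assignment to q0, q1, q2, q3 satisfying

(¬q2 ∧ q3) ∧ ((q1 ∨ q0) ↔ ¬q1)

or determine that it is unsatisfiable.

q0 = True; q1 = False; q2 = False; q3 = True

  ¬q2 ∧ q3 = True
    ¬q2 = True
  (q1 ∨ q0) ↔ ¬q1 = True
    q1 ∨ q0 = True
    ¬q1 = True
Both conjuncts True, so the formula holds.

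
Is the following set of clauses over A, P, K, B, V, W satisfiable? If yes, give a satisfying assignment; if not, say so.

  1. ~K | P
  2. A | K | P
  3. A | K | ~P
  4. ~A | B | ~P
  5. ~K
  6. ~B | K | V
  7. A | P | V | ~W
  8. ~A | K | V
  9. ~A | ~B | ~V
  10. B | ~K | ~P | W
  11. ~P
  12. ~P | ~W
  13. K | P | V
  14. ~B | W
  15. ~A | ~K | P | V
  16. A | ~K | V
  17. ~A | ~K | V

Unit clause (~K) forces K = False.
Unit clause (~P) forces P = False.
In (K | P | V) only V is left, so V = True.
In (A | K | P) only A is left, so A = True.
In (~A | ~B | ~V) only ~B is left, so B = False.
Set W = True.
All clauses satisfied.

A = True, P = False, K = False, B = False, V = True, W = True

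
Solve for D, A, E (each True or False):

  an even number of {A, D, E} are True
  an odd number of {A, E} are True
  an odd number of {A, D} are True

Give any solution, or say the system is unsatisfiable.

D = True, A = False, E = True

{A, D, E}: 2 true → even ✓
{A, E}: 1 true → odd ✓
{A, D}: 1 true → odd ✓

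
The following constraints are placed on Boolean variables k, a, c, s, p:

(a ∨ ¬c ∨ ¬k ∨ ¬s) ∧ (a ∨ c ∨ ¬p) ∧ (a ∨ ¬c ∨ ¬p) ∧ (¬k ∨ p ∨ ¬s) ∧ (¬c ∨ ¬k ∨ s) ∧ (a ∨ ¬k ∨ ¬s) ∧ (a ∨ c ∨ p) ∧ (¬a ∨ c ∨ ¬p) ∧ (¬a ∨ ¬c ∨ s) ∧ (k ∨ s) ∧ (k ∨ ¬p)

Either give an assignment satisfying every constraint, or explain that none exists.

k = True, a = True, c = False, s = False, p = False

Set k = True.
Try a = False:
  (a ∨ ¬k ∨ ¬s) forces s = False.
  (¬c ∨ ¬k ∨ s) forces c = False.
  (a ∨ c ∨ ¬p) forces p = False.
  clause (a ∨ c ∨ p) is falsified — backtrack.
So a = True.
Set c = False.
  then (¬a ∨ c ∨ ¬p) forces p = False.
  then (¬k ∨ p ∨ ¬s) forces s = False.
All clauses satisfied.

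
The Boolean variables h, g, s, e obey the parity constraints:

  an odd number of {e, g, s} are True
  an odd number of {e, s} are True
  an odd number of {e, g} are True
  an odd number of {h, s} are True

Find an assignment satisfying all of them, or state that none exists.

h: True, g: False, s: False, e: True

{e, g, s}: 1 true → odd ✓
{e, s}: 1 true → odd ✓
{e, g}: 1 true → odd ✓
{h, s}: 1 true → odd ✓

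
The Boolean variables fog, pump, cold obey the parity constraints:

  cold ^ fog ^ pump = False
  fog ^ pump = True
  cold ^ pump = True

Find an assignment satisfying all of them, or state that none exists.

fog=T, pump=F, cold=T

cold ^ fog ^ pump = T ^ T ^ F = False ✓
fog ^ pump = T ^ F = True ✓
cold ^ pump = T ^ F = True ✓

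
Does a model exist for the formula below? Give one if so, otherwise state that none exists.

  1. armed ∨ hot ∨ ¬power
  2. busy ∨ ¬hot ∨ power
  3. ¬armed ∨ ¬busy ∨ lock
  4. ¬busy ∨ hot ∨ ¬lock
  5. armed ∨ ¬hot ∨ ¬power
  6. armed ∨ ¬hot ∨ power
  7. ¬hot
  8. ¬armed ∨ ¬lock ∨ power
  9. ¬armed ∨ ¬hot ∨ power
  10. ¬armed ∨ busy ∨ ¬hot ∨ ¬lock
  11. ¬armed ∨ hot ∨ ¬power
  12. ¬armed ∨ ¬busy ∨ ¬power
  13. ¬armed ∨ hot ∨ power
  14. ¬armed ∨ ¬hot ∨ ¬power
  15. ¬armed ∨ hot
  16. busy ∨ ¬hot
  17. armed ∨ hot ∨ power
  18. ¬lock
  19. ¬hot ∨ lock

Case hot = True:
  Clause (¬hot) is falsified — contradiction.
Case hot = False:
  (¬armed ∨ hot) forces armed = False.
  (armed ∨ hot ∨ ¬power) forces power = False.
  Clause (armed ∨ hot ∨ power) is falsified — contradiction.
Both cases fail, so the formula is unsatisfiable.

Unsatisfiable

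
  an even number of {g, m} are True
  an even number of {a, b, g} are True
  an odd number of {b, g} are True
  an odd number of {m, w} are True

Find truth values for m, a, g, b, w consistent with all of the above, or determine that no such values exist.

m: True; a: True; g: True; b: False; w: False

{g, m}: 2 true → even ✓
{a, b, g}: 2 true → even ✓
{b, g}: 1 true → odd ✓
{m, w}: 1 true → odd ✓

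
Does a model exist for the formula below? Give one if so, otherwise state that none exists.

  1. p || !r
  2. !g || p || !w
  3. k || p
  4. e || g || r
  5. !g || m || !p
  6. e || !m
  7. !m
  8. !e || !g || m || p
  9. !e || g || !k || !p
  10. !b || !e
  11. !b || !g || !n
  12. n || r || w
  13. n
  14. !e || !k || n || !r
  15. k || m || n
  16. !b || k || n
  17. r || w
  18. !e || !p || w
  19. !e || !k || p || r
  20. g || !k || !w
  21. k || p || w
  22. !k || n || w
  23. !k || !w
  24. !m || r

w: False; k: True; b: True; r: True; e: False; g: False; p: True; n: True; m: False

Unit clause (!m) forces m = False.
Unit clause (n) forces n = True.
Set w = False.
  then (r || w) forces r = True.
  then (p || !r) forces p = True.
  then (!g || m || !p) forces g = False.
  then (!e || !p || w) forces e = False.
Set k = True.
Set b = True.
All clauses satisfied.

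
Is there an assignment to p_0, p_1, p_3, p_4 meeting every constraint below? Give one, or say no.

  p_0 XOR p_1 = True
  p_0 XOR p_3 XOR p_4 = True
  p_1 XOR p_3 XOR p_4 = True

The formula is unsatisfiable.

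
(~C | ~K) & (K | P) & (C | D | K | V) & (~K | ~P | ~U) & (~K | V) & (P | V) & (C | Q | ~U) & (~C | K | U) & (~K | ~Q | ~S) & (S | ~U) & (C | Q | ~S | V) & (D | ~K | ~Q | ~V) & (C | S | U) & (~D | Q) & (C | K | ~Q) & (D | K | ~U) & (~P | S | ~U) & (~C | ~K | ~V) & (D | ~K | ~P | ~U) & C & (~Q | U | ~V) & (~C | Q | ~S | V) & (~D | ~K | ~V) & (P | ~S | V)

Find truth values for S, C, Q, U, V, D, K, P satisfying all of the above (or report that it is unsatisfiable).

Unit clause (C) forces C = True.
In (~C | ~K) only ~K is left, so K = False.
In (K | P) only P is left, so P = True.
In (~C | K | U) only U is left, so U = True.
In (S | ~U) only S is left, so S = True.
In (D | K | ~U) only D is left, so D = True.
In (~D | Q) only Q is left, so Q = True.
Set V = True.
All clauses satisfied.

S=T; C=T; Q=T; U=T; V=T; D=T; K=F; P=T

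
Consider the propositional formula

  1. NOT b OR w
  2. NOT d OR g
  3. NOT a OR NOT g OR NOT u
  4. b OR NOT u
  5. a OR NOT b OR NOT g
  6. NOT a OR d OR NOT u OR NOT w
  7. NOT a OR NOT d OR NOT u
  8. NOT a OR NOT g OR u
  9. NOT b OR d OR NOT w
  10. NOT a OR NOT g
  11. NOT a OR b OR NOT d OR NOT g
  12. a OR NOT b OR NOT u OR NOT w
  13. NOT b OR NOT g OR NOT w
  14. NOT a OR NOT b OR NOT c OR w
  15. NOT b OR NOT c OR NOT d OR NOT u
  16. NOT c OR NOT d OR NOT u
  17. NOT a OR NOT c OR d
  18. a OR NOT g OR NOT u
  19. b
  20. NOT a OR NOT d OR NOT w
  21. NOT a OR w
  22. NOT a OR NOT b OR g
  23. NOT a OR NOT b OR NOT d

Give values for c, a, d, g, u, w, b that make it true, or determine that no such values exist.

No satisfying assignment exists.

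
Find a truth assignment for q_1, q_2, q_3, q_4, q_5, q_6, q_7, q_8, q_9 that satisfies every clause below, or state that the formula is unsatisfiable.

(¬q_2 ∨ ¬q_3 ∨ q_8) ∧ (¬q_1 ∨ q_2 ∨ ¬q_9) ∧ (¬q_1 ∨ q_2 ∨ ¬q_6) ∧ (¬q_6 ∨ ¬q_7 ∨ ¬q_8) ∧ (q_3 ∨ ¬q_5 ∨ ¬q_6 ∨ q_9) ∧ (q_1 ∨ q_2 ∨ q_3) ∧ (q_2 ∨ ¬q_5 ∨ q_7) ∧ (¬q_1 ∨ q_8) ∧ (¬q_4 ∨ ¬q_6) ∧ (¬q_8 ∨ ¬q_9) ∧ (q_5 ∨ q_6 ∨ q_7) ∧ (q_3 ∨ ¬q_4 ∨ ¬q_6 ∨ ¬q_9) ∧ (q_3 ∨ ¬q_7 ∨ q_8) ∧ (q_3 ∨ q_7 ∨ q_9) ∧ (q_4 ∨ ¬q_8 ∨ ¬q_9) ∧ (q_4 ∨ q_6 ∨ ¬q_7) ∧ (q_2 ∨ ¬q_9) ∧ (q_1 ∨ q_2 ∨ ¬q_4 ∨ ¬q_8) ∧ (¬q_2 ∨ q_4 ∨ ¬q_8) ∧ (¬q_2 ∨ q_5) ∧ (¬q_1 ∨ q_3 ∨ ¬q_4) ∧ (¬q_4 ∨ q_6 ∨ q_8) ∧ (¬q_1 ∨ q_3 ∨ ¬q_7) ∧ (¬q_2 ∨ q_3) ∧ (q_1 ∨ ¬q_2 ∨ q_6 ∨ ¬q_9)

q_1 = True, q_2 = True, q_3 = True, q_4 = True, q_5 = True, q_6 = False, q_7 = False, q_8 = True, q_9 = False

Set q_1 = True.
  then (¬q_1 ∨ q_8) forces q_8 = True.
  then (¬q_8 ∨ ¬q_9) forces q_9 = False.
Set q_2 = True.
  then (¬q_2 ∨ q_4 ∨ ¬q_8) forces q_4 = True.
  then (¬q_2 ∨ q_5) forces q_5 = True.
  then (¬q_1 ∨ q_3 ∨ ¬q_4) forces q_3 = True.
  then (¬q_4 ∨ ¬q_6) forces q_6 = False.
Set q_7 = False.
All clauses satisfied.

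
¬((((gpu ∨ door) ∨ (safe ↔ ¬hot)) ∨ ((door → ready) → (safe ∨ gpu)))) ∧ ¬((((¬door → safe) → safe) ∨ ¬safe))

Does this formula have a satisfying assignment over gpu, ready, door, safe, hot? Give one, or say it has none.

No satisfying assignment exists.

The conjunct ¬((((¬door → safe) → safe) ∨ ¬safe)) is unsatisfiable on its own:
  door=F, safe=F: evaluates to False.
  door=F, safe=T: evaluates to False.
  door=T, safe=F: evaluates to False.
  door=T, safe=T: evaluates to False.
So the whole conjunction is unsatisfiable.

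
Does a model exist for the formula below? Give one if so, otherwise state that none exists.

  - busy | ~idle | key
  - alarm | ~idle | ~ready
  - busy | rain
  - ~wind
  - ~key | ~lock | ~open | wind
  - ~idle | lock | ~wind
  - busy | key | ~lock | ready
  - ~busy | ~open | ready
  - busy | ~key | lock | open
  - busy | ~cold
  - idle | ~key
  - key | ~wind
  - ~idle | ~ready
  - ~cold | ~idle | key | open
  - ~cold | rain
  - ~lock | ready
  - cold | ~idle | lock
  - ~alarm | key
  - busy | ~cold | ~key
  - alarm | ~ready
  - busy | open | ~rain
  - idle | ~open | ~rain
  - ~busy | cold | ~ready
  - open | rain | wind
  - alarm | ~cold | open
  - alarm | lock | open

Unit clause (~wind) forces wind = False.
Try ready = True:
  (~idle | ~ready) forces idle = False.
  (idle | ~key) forces key = False.
  (~alarm | key) forces alarm = False.
  clause (alarm | ~ready) is falsified — backtrack.
So ready = False.
  then (~lock | ready) forces lock = False.
Set open = False.
  then (open | rain | wind) forces rain = True.
  then (alarm | lock | open) forces alarm = True.
  then (~alarm | key) forces key = True.
  then (busy | open | ~rain) forces busy = True.
  then (idle | ~key) forces idle = True.
  then (cold | ~idle | lock) forces cold = True.
All clauses satisfied.

ready = False, open = False, lock = False, cold = True, key = True, rain = True, alarm = True, wind = False, idle = True, busy = True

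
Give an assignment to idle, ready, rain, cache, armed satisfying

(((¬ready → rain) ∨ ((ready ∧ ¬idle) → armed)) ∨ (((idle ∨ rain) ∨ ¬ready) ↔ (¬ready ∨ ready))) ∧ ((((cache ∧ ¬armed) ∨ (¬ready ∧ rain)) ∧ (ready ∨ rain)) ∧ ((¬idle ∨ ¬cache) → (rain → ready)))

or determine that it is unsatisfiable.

idle = False, ready = True, rain = False, cache = True, armed = False

  ((¬ready → rain) ∨ ((ready ∧ ¬idle) → armed)) ∨ (((idle ∨ rain) ∨ ¬ready) ↔ (¬ready ∨ ready)) = True
    (¬ready → rain) ∨ ((ready ∧ ¬idle) → armed) = True
      ¬ready → rain = True
        ¬ready = False
      (ready ∧ ¬idle) → armed = False
        ready ∧ ¬idle = True
          ¬idle = True
    ((idle ∨ rain) ∨ ¬ready) ↔ (¬ready ∨ ready) = False
      (idle ∨ rain) ∨ ¬ready = False
        idle ∨ rain = False
        ¬ready = False
      ¬ready ∨ ready = True
        ¬ready = False
  (((cache ∧ ¬armed) ∨ (¬ready ∧ rain)) ∧ (ready ∨ rain)) ∧ ((¬idle ∨ ¬cache) → (rain → ready)) = True
    ((cache ∧ ¬armed) ∨ (¬ready ∧ rain)) ∧ (ready ∨ rain) = True
      (cache ∧ ¬armed) ∨ (¬ready ∧ rain) = True
        cache ∧ ¬armed = True
          ¬armed = True
        ¬ready ∧ rain = False
          ¬ready = False
      ready ∨ rain = True
    (¬idle ∨ ¬cache) → (rain → ready) = True
      ¬idle ∨ ¬cache = True
        ¬idle = True
        ¬cache = False
      rain → ready = True
Both conjuncts True, so the formula holds.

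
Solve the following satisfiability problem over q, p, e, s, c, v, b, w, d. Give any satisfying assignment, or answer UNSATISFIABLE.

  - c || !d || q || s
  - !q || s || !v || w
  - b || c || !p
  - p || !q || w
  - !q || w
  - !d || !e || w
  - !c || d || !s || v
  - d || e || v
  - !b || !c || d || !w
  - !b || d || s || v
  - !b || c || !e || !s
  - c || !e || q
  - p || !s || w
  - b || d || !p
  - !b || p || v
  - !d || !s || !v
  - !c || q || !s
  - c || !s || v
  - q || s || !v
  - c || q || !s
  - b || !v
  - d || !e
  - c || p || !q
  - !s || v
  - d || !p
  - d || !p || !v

q = True, p = True, e = False, s = False, c = True, v = True, b = True, w = True, d = True

Set q = True.
  then (!q || w) forces w = True.
Set p = True.
  then (d || !p) forces d = True.
Set e = False.
Set s = False.
Set c = True.
Set v = True.
  then (b || !v) forces b = True.
All clauses satisfied.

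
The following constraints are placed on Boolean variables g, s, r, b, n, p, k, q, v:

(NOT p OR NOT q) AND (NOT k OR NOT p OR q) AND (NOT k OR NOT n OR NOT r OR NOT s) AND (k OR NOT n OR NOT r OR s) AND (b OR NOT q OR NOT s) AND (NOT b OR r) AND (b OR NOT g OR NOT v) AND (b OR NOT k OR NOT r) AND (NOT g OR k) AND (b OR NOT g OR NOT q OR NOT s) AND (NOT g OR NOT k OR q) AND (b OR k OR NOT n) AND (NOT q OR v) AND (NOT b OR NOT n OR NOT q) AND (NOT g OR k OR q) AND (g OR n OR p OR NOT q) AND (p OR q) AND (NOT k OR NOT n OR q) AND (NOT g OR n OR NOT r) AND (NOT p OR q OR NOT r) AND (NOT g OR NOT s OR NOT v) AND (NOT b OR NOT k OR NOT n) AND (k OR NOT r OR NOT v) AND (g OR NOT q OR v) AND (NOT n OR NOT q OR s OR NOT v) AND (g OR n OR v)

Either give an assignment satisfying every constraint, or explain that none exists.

g: False; s: True; r: False; b: False; n: False; p: True; k: False; q: False; v: True

Set g = False.
Set s = True.
Set r = False.
  then (NOT b OR r) forces b = False.
  then (b OR NOT q OR NOT s) forces q = False.
  then (p OR q) forces p = True.
  then (NOT k OR NOT p OR q) forces k = False.
  then (b OR k OR NOT n) forces n = False.
  then (g OR n OR v) forces v = True.
All clauses satisfied.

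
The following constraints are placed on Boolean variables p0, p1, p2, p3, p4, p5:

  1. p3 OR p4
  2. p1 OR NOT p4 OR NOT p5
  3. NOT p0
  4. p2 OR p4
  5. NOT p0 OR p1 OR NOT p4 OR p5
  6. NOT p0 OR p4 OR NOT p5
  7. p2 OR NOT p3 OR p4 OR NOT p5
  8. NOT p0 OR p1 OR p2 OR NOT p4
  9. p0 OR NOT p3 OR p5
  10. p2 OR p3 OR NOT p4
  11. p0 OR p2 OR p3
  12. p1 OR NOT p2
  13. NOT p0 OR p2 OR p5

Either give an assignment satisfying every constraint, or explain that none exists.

Unit clause (NOT p0) forces p0 = False.
Try p1 = False:
  (p1 OR NOT p2) forces p2 = False.
  (p2 OR p4) forces p4 = True.
  (p1 OR NOT p4 OR NOT p5) forces p5 = False.
  (p0 OR NOT p3 OR p5) forces p3 = False.
  clause (p2 OR p3 OR NOT p4) is falsified — backtrack.
So p1 = True.
Set p2 = True.
Set p3 = True.
  then (p0 OR NOT p3 OR p5) forces p5 = True.
Set p4 = False.
All clauses satisfied.

p0: False, p1: True, p2: True, p3: True, p4: False, p5: True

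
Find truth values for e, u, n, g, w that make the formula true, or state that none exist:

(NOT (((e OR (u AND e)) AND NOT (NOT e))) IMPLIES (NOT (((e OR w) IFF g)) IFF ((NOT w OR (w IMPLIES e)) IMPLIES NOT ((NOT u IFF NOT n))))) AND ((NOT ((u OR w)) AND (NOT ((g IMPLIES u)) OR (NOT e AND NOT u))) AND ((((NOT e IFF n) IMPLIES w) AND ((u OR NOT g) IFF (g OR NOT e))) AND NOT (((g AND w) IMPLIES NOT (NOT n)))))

Case w = True: the conjunct NOT ((u OR w)) becomes NOT ((u OR True)) = False.
Case w = False: the conjunct NOT (((g AND w) IMPLIES NOT (NOT n))) becomes NOT ((False IMPLIES NOT (NOT n))) = False.
Both cases fail — unsatisfiable.

Unsatisfiable — no assignment works.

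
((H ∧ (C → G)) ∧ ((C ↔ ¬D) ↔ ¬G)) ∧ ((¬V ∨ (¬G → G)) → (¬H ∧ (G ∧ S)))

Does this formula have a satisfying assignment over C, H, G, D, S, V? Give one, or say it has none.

C = False; H = True; G = False; D = True; S = False; V = True

  (H ∧ (C → G)) ∧ ((C ↔ ¬D) ↔ ¬G) = True
    H ∧ (C → G) = True
      C → G = True
    (C ↔ ¬D) ↔ ¬G = True
      C ↔ ¬D = True
        ¬D = False
      ¬G = True
  (¬V ∨ (¬G → G)) → (¬H ∧ (G ∧ S)) = True
    ¬V ∨ (¬G → G) = False
      ¬V = False
      ¬G → G = False
        ¬G = True
    ¬H ∧ (G ∧ S) = False
      ¬H = False
      G ∧ S = False
Both conjuncts True, so the formula holds.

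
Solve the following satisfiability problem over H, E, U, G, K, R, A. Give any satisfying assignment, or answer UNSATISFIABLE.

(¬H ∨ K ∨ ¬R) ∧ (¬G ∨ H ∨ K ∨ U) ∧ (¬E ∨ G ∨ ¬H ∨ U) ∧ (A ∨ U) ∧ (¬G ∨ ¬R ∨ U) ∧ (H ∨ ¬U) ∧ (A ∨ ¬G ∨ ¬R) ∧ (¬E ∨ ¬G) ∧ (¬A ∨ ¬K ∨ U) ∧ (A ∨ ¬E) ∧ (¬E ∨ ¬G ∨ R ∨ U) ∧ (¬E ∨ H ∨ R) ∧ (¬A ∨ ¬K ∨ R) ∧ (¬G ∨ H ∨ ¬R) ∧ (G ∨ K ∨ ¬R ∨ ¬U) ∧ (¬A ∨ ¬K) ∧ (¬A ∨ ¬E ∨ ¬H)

Set H = True.
Try E = True:
  (¬E ∨ ¬G) forces G = False.
  (¬E ∨ G ∨ ¬H ∨ U) forces U = True.
  (A ∨ ¬E) forces A = True.
  clause (¬A ∨ ¬E ∨ ¬H) is falsified — backtrack.
So E = False.
Set U = True.
Set G = False.
Set K = False.
  then (¬H ∨ K ∨ ¬R) forces R = False.
Set A = True.
All clauses satisfied.

H=T, E=F, U=T, G=F, K=F, R=F, A=T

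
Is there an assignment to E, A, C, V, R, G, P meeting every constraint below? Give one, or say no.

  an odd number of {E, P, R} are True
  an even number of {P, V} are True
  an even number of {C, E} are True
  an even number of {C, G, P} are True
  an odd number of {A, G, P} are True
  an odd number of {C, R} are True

E: True, A: False, C: True, V: False, R: False, G: True, P: False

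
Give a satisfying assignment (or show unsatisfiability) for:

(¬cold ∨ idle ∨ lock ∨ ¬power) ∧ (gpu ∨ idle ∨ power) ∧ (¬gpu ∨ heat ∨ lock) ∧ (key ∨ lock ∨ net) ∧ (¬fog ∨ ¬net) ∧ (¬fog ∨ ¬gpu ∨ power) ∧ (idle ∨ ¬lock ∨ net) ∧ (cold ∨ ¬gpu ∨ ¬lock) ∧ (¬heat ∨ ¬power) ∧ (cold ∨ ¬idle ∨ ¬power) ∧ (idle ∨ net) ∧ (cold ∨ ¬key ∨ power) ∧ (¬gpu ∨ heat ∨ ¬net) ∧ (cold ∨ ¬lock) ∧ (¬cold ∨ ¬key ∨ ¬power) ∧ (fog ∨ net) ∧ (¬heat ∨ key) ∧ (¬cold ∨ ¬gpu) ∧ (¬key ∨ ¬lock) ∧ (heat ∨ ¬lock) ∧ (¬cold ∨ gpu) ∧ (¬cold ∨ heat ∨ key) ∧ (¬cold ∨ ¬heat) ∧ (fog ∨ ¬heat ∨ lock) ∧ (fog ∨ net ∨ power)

Set fog = False.
  then (fog ∨ net) forces net = True.
Try cold = True:
  (¬cold ∨ ¬gpu) forces gpu = False.
  clause (¬cold ∨ gpu) is falsified — backtrack.
So cold = False.
  then (cold ∨ ¬lock) forces lock = False.
  then (fog ∨ ¬heat ∨ lock) forces heat = False.
  then (¬gpu ∨ heat ∨ lock) forces gpu = False.
Set idle = False.
  then (gpu ∨ idle ∨ power) forces power = True.
Set key = False.
All clauses satisfied.

fog: False, cold: False, gpu: False, heat: False, net: True, idle: False, power: True, key: False, lock: False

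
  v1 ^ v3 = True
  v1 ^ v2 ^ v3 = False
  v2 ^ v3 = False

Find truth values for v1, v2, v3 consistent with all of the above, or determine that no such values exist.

v1 = False, v2 = True, v3 = True

v1 ^ v3 = F ^ T = True ✓
v1 ^ v2 ^ v3 = F ^ T ^ T = False ✓
v2 ^ v3 = T ^ T = False ✓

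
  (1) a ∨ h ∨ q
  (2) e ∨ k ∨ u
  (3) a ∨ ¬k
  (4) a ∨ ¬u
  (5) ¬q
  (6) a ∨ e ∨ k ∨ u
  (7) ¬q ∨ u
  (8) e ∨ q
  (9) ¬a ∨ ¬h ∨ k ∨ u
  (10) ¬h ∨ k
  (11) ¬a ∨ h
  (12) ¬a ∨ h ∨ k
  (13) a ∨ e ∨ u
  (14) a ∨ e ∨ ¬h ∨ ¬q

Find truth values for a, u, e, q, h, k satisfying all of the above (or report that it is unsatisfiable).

a = True, u = True, e = True, q = False, h = True, k = True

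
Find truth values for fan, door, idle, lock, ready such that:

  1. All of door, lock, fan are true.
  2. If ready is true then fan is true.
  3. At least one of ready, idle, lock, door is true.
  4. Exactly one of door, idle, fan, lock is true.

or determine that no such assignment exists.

Case fan = True:
  (1) forces door = True.
  Constraint (4) is violated (door=T, fan=T) — contradiction.
Case fan = False:
  Constraint (1) is violated (fan=F) — contradiction.
Both cases fail — unsatisfiable.

No satisfying assignment exists.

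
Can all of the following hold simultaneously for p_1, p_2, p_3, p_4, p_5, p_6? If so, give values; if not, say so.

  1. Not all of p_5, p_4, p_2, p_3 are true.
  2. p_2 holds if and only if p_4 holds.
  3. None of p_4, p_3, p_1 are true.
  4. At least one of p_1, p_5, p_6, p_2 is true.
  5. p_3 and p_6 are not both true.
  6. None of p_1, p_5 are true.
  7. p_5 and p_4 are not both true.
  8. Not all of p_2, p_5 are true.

p_1: False; p_2: False; p_3: False; p_4: False; p_5: False; p_6: True

  (1) {p_5, p_4, p_2, p_3}: 0/4 true — not all ✓
  (2) p_2=F, p_4=F — same ✓
  (3) {p_4, p_3, p_1}: 0 true — none ✓
  (4) {p_1, p_5, p_6, p_2}: 1 true — at least one ✓
  (5) p_3=F, p_6=T — not both ✓
  (6) {p_1, p_5}: 0 true — none ✓
  (7) p_5=F, p_4=F — not both ✓
  (8) {p_2, p_5}: 0/2 true — not all ✓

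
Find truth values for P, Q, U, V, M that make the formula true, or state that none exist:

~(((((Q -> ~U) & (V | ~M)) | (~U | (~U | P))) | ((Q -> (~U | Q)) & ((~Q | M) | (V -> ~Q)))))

P: False, Q: True, U: True, V: True, M: False

  ~(((((Q -> ~U) & (V | ~M)) | (~U | (~U | P))) | ((Q -> (~U | Q)) & ((~Q | M) | (V -> ~Q))))) = True
    (((Q -> ~U) & (V | ~M)) | (~U | (~U | P))) | ((Q -> (~U | Q)) & ((~Q | M) | (V -> ~Q))) = False
      ((Q -> ~U) & (V | ~M)) | (~U | (~U | P)) = False
        (Q -> ~U) & (V | ~M) = False
          Q -> ~U = False
            ~U = False
          V | ~M = True
            ~M = True
        ~U | (~U | P) = False
          ~U = False
          ~U | P = False
            ~U = False
      (Q -> (~U | Q)) & ((~Q | M) | (V -> ~Q)) = False
        Q -> (~U | Q) = True
          ~U | Q = True
            ~U = False
        (~Q | M) | (V -> ~Q) = False
          ~Q | M = False
            ~Q = False
          V -> ~Q = False
            ~Q = False
The formula evaluates to True.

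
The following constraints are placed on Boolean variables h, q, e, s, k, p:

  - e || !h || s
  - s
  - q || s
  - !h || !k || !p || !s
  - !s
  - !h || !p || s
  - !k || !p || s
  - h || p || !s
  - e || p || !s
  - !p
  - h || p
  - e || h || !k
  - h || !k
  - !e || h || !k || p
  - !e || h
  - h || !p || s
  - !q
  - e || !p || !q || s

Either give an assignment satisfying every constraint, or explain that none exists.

Case s = True:
  Clause (!s) is falsified — contradiction.
Case s = False:
  Clause (s) is falsified — contradiction.
Both cases fail, so the formula is unsatisfiable.

UNSATISFIABLE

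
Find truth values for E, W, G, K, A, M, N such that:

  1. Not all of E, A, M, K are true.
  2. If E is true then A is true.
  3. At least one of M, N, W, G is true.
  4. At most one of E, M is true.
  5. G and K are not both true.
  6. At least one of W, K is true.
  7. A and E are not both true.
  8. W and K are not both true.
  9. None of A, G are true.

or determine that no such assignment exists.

E = False, W = True, G = False, K = False, A = False, M = False, N = True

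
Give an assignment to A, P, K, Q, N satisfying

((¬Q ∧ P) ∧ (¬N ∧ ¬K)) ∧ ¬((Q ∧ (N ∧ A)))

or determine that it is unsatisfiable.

A = True; P = True; K = False; Q = False; N = False

  (¬Q ∧ P) ∧ (¬N ∧ ¬K) = True
    ¬Q ∧ P = True
      ¬Q = True
    ¬N ∧ ¬K = True
      ¬N = True
      ¬K = True
  ¬((Q ∧ (N ∧ A))) = True
    Q ∧ (N ∧ A) = False
      N ∧ A = False
Both conjuncts True, so the formula holds.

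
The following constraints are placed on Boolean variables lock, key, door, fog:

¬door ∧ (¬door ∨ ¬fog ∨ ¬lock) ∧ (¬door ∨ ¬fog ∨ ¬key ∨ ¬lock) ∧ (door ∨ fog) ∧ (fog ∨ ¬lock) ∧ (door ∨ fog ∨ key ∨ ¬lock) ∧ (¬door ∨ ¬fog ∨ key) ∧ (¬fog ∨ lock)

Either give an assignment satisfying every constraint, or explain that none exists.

lock=T, key=F, door=F, fog=T

Unit clause (¬door) forces door = False.
In (door ∨ fog) only fog is left, so fog = True.
In (¬fog ∨ lock) only lock is left, so lock = True.
Set key = False.
All clauses satisfied.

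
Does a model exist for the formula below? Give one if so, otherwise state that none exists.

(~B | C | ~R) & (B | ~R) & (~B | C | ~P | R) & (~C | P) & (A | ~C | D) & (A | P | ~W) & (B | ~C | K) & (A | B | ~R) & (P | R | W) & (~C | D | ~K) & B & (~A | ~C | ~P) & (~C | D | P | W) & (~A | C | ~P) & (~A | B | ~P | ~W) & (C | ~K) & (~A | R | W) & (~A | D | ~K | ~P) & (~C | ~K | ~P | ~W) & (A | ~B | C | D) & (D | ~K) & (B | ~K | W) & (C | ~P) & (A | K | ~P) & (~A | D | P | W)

W=F; R=T; P=T; D=T; K=T; C=T; A=F; B=T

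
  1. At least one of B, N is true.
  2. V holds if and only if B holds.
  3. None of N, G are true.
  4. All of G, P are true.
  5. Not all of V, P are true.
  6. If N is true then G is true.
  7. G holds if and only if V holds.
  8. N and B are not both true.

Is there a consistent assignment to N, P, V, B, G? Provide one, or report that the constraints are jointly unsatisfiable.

No satisfying assignment exists.

Case G = True:
  Constraint (3) is violated (G=T) — contradiction.
Case G = False:
  Constraint (4) is violated (G=F) — contradiction.
Both cases fail — unsatisfiable.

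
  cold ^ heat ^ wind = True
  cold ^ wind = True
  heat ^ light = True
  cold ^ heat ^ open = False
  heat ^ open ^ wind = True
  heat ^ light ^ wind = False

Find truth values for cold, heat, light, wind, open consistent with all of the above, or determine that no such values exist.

cold=F, heat=F, light=T, wind=T, open=F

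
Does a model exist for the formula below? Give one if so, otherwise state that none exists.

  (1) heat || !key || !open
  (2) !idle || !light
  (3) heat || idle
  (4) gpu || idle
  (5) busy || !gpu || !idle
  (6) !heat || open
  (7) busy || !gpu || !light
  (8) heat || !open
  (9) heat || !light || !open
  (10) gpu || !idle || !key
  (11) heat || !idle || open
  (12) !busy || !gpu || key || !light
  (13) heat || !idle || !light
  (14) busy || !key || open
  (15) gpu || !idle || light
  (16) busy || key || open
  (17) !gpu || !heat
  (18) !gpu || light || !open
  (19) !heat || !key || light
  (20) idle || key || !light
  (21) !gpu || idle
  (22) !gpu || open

The formula is unsatisfiable.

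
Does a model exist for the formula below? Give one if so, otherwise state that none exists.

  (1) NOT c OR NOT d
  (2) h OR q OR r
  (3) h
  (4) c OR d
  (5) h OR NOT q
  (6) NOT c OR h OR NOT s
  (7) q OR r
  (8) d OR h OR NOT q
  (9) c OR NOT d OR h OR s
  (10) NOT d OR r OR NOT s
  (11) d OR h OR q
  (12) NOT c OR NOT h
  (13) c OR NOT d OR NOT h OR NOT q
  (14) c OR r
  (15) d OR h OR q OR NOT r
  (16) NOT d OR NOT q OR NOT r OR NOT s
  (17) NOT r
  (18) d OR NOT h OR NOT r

UNSATISFIABLE

Case r = True:
  Clause (NOT r) is falsified — contradiction.
Case r = False:
  (h) forces h = True.
  (q OR r) forces q = True.
  (NOT c OR NOT h) forces c = False.
  Clause (c OR r) is falsified — contradiction.
Both cases fail, so the formula is unsatisfiable.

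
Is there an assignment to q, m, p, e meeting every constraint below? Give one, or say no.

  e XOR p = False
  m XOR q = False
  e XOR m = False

q = False; m = False; p = False; e = False

e XOR p = F XOR F = False ✓
m XOR q = F XOR F = False ✓
e XOR m = F XOR F = False ✓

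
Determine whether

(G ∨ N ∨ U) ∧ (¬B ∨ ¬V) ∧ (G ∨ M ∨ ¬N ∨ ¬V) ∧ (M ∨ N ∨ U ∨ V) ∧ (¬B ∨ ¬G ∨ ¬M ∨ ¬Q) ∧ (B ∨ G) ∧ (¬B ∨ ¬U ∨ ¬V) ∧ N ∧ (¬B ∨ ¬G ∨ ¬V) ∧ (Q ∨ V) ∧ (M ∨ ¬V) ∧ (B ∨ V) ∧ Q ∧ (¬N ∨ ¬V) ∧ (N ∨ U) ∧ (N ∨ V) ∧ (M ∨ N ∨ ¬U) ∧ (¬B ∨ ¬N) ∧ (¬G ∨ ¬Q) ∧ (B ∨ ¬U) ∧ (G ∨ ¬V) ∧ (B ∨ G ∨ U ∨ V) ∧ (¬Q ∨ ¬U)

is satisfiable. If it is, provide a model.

No satisfying assignment exists.

Case N = True:
  (Q) forces Q = True.
  (¬N ∨ ¬V) forces V = False.
  (B ∨ V) forces B = True.
  Clause (¬B ∨ ¬N) is falsified — contradiction.
Case N = False:
  Clause (N) is falsified — contradiction.
Both cases fail, so the formula is unsatisfiable.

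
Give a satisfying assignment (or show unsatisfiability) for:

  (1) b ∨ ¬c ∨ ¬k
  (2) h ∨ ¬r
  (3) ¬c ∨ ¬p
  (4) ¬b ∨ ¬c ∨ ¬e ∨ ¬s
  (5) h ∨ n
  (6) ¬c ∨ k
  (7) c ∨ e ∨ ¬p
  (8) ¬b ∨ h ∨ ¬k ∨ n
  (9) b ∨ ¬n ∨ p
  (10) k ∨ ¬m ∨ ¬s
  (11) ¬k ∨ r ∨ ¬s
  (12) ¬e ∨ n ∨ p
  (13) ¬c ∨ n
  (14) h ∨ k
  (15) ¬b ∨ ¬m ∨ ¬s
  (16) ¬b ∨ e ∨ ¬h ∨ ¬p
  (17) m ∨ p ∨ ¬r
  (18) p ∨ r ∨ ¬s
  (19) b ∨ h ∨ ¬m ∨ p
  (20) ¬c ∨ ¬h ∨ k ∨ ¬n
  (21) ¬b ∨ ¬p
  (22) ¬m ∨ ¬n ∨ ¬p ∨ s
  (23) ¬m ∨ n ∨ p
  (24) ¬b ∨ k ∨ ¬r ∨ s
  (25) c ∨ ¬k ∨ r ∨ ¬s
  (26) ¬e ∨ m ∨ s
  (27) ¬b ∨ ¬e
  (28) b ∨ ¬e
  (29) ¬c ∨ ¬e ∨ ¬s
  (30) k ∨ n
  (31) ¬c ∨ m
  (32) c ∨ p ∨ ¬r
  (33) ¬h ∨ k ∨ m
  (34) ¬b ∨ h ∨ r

Set r = False.
Set h = True.
Set p = False.
  then (p ∨ r ∨ ¬s) forces s = False.
Set e = False.
Set m = True.
  then (¬m ∨ n ∨ p) forces n = True.
  then (b ∨ ¬n ∨ p) forces b = True.
Set c = False.
Set k = True.
All clauses satisfied.

r = False, h = True, p = False, e = False, s = False, m = True, c = False, b = True, n = True, k = True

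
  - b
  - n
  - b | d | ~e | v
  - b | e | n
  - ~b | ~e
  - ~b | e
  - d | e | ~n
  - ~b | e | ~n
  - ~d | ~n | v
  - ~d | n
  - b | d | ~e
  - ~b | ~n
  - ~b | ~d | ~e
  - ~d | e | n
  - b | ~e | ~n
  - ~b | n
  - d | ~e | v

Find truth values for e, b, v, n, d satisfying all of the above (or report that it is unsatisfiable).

No satisfying assignment exists.

Case b = True:
  (n) forces n = True.
  Clause (~b | ~n) is falsified — contradiction.
Case b = False:
  Clause (b) is falsified — contradiction.
Both cases fail, so the formula is unsatisfiable.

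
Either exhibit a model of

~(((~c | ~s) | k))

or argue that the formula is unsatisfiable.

s = True, c = True, k = False

  ~(((~c | ~s) | k)) = True
    (~c | ~s) | k = False
      ~c | ~s = False
        ~c = False
        ~s = False
The formula evaluates to True.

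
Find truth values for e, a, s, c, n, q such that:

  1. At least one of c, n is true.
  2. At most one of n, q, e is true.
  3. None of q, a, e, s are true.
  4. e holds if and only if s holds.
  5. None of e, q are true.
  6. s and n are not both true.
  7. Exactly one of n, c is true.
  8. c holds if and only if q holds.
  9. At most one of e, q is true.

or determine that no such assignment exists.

e=F, a=F, s=F, c=F, n=T, q=F

  (1) {c, n}: 1 true — at least one ✓
  (2) {n, q, e}: 1 true — at most one ✓
  (3) {q, a, e, s}: 0 true — none ✓
  (4) e=F, s=F — same ✓
  (5) {e, q}: 0 true — none ✓
  (6) s=F, n=T — not both ✓
  (7) {n, c}: 1 true — exactly one ✓
  (8) c=F, q=F — same ✓
  (9) {e, q}: 0 true — at most one ✓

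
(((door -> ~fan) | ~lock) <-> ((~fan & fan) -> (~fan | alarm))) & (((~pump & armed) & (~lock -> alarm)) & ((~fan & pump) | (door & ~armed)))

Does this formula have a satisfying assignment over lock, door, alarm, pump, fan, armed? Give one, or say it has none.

No satisfying assignment exists.

Case pump = True: the conjunct ~pump is False.
Case pump = False: the formula simplifies to (((door -> ~fan) | ~lock) <-> ((~fan & fan) -> (~fan | alarm))) & ((armed & (~lock -> alarm)) & (door & ~armed)).
  armed = True: the conjunct ~armed is False.
  armed = False: the conjunct armed is False.
Both cases fail — unsatisfiable.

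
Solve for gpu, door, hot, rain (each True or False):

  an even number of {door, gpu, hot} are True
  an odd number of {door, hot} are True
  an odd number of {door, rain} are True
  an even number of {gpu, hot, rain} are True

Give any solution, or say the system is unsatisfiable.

Adding constraints 1, 3, 4 mod 2: every variable appears an even number of times on the left, so the left side is 0.
But the right sides sum to 1 (mod 2). 0 ≠ 1 — the system is inconsistent.

No satisfying assignment exists.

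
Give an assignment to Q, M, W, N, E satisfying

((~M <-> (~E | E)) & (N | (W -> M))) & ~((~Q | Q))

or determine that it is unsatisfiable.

The conjunct ~((~Q | Q)) is unsatisfiable on its own:
  Q=F: evaluates to False.
  Q=T: evaluates to False.
So the whole conjunction is unsatisfiable.

UNSATISFIABLE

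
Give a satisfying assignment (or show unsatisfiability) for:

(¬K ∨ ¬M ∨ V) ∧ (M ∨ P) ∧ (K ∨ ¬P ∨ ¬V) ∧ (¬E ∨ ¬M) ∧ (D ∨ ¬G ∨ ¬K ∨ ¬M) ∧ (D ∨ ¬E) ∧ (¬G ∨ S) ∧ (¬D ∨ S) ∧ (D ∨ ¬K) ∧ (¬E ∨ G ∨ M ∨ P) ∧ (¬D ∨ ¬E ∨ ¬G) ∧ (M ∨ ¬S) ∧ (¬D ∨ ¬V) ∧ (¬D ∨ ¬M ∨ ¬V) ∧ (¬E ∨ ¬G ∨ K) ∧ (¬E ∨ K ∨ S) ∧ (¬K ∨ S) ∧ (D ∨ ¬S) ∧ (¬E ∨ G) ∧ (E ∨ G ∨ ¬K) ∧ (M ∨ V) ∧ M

Unit clause (M) forces M = True.
In (¬E ∨ ¬M) only ¬E is left, so E = False.
Set G = False.
  then (E ∨ G ∨ ¬K) forces K = False.
Set V = False.
Set S = False.
  then (¬D ∨ S) forces D = False.
Set P = True.
All clauses satisfied.

G = False; K = False; M = True; V = False; S = False; D = False; P = True; E = False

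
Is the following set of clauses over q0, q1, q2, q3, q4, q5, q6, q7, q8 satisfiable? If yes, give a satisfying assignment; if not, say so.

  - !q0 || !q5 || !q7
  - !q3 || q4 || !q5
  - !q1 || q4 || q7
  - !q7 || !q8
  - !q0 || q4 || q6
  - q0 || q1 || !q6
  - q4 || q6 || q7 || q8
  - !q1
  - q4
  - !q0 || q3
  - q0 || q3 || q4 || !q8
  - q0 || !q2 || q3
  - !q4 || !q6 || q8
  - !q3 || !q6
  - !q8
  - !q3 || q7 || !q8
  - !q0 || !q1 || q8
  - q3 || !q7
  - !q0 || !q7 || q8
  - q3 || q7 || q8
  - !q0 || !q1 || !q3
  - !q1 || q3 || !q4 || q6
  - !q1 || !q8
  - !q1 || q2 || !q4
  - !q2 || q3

Unit clause (!q1) forces q1 = False.
Unit clause (q4) forces q4 = True.
Unit clause (!q8) forces q8 = False.
In (!q4 || !q6 || q8) only !q6 is left, so q6 = False.
Set q0 = False.
Set q2 = True.
  then (q0 || !q2 || q3) forces q3 = True.
Set q5 = True.
Set q7 = True.
All clauses satisfied.

q0: False; q1: False; q2: True; q3: True; q4: True; q5: True; q6: False; q7: True; q8: False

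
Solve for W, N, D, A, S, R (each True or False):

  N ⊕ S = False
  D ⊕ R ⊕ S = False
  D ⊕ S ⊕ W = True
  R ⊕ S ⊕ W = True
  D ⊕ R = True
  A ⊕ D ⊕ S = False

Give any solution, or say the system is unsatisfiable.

Unsatisfiable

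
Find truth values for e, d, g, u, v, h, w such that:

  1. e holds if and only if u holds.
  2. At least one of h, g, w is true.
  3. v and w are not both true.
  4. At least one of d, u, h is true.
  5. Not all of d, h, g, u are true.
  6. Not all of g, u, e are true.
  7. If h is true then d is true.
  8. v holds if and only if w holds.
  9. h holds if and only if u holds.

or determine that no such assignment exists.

e: False; d: True; g: True; u: False; v: False; h: False; w: False

  (1) e=F, u=F — same ✓
  (2) {h, g, w}: 1 true — at least one ✓
  (3) v=F, w=F — not both ✓
  (4) {d, u, h}: 1 true — at least one ✓
  (5) {d, h, g, u}: 2/4 true — not all ✓
  (6) {g, u, e}: 1/3 true — not all ✓
  (7) h=F ⇒ d: vacuous ✓
  (8) v=F, w=F — same ✓
  (9) h=F, u=F — same ✓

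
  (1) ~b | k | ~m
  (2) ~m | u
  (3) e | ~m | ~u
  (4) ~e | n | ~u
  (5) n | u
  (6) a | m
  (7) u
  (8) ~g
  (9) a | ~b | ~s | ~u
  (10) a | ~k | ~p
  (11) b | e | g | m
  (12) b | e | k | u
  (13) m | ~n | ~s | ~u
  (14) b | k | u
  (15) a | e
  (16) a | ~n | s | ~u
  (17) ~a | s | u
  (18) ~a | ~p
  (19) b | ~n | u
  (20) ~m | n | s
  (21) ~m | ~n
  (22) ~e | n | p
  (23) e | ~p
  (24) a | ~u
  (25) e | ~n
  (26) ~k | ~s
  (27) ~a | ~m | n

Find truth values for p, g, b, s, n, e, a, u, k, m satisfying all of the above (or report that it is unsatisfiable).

p = False, g = False, b = True, s = False, n = False, e = False, a = True, u = True, k = True, m = False

Unit clause (u) forces u = True.
Unit clause (~g) forces g = False.
In (a | ~u) only a is left, so a = True.
In (~a | ~p) only ~p is left, so p = False.
Set b = True.
Set s = False.
Set n = False.
  then (~e | n | ~u) forces e = False.
  then (~m | n | s) forces m = False.
Set k = True.
All clauses satisfied.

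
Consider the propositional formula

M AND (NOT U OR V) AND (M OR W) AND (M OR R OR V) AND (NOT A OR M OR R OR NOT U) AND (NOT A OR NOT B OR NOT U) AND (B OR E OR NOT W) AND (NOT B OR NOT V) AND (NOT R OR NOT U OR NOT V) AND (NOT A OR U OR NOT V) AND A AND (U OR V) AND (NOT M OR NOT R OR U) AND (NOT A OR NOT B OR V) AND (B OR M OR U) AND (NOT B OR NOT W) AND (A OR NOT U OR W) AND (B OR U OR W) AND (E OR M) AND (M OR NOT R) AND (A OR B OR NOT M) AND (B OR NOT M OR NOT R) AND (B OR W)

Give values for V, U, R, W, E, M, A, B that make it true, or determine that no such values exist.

Unit clause (M) forces M = True.
Unit clause (A) forces A = True.
Set V = True.
  then (NOT B OR NOT V) forces B = False.
  then (NOT A OR U OR NOT V) forces U = True.
  then (B OR NOT M OR NOT R) forces R = False.
  then (B OR W) forces W = True.
  then (B OR E OR NOT W) forces E = True.
All clauses satisfied.

V = True; U = True; R = False; W = True; E = True; M = True; A = True; B = False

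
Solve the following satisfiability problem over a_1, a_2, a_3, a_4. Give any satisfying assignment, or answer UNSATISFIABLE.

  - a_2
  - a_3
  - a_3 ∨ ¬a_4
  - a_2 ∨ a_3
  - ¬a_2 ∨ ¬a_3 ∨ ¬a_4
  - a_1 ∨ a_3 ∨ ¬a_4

a_1 = False, a_2 = True, a_3 = True, a_4 = False

Unit clause (a_2) forces a_2 = True.
Unit clause (a_3) forces a_3 = True.
In (¬a_2 ∨ ¬a_3 ∨ ¬a_4) only ¬a_4 is left, so a_4 = False.
Set a_1 = False.
All clauses satisfied.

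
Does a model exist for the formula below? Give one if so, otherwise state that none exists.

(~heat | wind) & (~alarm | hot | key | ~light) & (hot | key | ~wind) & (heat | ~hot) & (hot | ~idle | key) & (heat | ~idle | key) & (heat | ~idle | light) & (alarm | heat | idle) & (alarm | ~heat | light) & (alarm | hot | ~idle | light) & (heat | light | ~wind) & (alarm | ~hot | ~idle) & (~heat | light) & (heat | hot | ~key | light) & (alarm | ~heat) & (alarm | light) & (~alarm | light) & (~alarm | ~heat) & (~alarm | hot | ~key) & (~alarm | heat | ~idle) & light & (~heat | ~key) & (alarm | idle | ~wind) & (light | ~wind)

wind: True, idle: True, light: True, hot: False, alarm: False, heat: False, key: True

Unit clause (light) forces light = True.
Set wind = True.
Try idle = False:
  (alarm | idle | ~wind) forces alarm = True.
  (~alarm | ~heat) forces heat = False.
  (heat | ~hot) forces hot = False.
  (~alarm | hot | key | ~light) forces key = True.
  clause (~alarm | hot | ~key) is falsified — backtrack.
So idle = True.
Set hot = False.
  then (hot | key | ~wind) forces key = True.
  then (~alarm | hot | ~key) forces alarm = False.
  then (~heat | ~key) forces heat = False.
All clauses satisfied.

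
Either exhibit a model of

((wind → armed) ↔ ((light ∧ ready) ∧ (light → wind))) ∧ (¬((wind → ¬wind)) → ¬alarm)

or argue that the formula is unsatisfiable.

alarm = False, armed = False, ready = False, light = False, wind = True

  (wind → armed) ↔ ((light ∧ ready) ∧ (light → wind)) = True
    wind → armed = False
    (light ∧ ready) ∧ (light → wind) = False
      light ∧ ready = False
      light → wind = True
  ¬((wind → ¬wind)) → ¬alarm = True
    ¬((wind → ¬wind)) = True
      wind → ¬wind = False
        ¬wind = False
    ¬alarm = True
Both conjuncts True, so the formula holds.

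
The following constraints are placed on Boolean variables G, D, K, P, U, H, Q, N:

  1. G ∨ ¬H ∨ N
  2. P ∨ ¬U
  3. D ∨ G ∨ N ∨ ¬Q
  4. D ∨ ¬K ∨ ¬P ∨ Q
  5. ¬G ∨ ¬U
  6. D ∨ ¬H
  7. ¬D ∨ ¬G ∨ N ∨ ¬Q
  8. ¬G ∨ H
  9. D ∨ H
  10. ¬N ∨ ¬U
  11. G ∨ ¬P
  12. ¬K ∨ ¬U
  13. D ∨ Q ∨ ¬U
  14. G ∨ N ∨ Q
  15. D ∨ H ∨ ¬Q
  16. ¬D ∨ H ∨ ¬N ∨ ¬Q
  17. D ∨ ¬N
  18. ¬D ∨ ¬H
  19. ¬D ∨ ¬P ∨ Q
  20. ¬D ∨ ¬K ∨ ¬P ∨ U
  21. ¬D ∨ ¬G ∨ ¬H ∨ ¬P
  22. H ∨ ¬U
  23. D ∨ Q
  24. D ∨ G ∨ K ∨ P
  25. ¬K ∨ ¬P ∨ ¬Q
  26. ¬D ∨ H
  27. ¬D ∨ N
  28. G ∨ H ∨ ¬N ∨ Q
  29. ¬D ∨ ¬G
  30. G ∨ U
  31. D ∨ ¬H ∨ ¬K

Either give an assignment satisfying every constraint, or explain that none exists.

Unsatisfiable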